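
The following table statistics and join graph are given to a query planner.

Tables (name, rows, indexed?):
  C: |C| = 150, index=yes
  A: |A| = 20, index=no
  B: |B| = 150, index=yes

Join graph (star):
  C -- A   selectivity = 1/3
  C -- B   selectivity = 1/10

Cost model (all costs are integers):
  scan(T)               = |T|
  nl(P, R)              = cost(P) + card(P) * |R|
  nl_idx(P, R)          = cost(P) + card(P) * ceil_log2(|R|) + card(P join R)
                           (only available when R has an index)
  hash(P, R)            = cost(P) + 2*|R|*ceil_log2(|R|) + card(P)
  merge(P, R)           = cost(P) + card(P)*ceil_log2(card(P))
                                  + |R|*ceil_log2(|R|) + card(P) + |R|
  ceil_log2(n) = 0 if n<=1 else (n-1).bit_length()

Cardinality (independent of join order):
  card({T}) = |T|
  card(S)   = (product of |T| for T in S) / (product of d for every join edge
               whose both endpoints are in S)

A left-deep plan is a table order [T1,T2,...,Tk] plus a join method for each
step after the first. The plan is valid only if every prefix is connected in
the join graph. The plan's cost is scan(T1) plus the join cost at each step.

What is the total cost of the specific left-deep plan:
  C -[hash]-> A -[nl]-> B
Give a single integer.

step 1: scan C: cost=150, card=150
step 2: join A via hash
    card(P join A) = 150*20/(3) = 1000
    cost = 150 + 2*20*5 + 150 = 500
step 3: join B via nl
    card(P join B) = 1000*150/(10) = 15000
    cost = 500 + 1000*150 = 150500

150500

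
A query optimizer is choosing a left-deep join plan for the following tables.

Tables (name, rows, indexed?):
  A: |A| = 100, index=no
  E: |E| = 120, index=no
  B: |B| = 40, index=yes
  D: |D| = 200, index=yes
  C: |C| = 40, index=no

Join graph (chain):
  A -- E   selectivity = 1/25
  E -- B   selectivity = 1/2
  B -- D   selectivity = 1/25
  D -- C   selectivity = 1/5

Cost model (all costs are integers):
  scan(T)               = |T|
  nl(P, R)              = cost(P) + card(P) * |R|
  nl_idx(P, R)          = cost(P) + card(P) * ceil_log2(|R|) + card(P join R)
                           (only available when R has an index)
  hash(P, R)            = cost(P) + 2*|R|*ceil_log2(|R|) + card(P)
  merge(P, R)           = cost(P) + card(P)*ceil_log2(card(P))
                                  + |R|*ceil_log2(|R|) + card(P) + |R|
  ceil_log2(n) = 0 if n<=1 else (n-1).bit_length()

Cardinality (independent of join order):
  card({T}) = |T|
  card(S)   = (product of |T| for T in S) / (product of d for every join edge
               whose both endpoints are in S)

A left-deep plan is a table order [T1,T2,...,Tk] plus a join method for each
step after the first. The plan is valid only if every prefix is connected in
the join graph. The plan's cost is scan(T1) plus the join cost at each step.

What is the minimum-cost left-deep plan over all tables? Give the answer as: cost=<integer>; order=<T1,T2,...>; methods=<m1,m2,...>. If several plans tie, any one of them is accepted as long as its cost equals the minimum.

cost=92680; order=E,A,B,D,C; methods=hash,hash,hash,hash

Selinger DP (subsets sized 1..n):
  {A}: scan cost=100, card=100
  {E}: scan cost=120, card=120
  {B}: scan cost=40, card=40
  {D}: scan cost=200, card=200
  {C}: scan cost=40, card=40
  {AE}: card=480; try (A,hash)→1640, (E,merge)→1860, (E,hash)→1880, (A,merge)→1880, (E,nl)→12100, (A,nl)→12120; best=1640 via (A,hash)
  {BE}: card=2400; try (B,hash)→720, (E,merge)→1280, (B,merge)→1360, (E,hash)→1760, (B,nl_idx)→3240, (E,nl)→4840 …(+1); best=720 via (B,hash)
  {BD}: card=320; try (D,nl_idx)→680, (B,hash)→880, (B,nl_idx)→1720, (D,merge)→2120, (B,merge)→2280, (D,hash)→3280 …(+2); best=680 via (D,nl_idx)
  {CD}: card=1600; try (C,hash)→880, (D,nl_idx)→1960, (D,merge)→2120, (C,merge)→2280, (D,hash)→3280, (D,nl)→8040 …(+1); best=880 via (C,hash)
  {ABE}: card=9600; try (B,hash)→2600, (A,hash)→4520, (B,merge)→6720, (B,nl_idx)→14120, (B,nl)→20840, (A,merge)→32720 …(+1); best=2600 via (B,hash)
  {BDE}: card=19200; try (E,hash)→2680, (E,merge)→4840, (D,hash)→6320, (D,merge)→33720, (E,nl)→39080, (D,nl_idx)→39120 …(+1); best=2680 via (E,hash)
  {BCD}: card=2560; try (C,hash)→1480, (B,hash)→2960, (C,merge)→4160, (B,nl_idx)→13040, (C,nl)→13480, (B,merge)→20360 …(+1); best=1480 via (C,hash)
  {ABDE}: card=76800; try (D,hash)→15400, (A,hash)→23280, (D,merge)→148400, (D,nl_idx)→156200, (A,merge)→310680, (D,nl)→1922600 …(+1); best=15400 via (D,hash)
  {BCDE}: card=153600; try (E,hash)→5720, (C,hash)→22360, (E,merge)→35720, (E,nl)→308680, (C,merge)→310160, (C,nl)→770680; best=5720 via (E,hash)
  {ABCDE}: card=614400; try (C,hash)→92680, (A,hash)→160720, (C,merge)→1398080, (A,merge)→2924920, (C,nl)→3087400, (A,nl)→15365720; best=92680 via (C,hash)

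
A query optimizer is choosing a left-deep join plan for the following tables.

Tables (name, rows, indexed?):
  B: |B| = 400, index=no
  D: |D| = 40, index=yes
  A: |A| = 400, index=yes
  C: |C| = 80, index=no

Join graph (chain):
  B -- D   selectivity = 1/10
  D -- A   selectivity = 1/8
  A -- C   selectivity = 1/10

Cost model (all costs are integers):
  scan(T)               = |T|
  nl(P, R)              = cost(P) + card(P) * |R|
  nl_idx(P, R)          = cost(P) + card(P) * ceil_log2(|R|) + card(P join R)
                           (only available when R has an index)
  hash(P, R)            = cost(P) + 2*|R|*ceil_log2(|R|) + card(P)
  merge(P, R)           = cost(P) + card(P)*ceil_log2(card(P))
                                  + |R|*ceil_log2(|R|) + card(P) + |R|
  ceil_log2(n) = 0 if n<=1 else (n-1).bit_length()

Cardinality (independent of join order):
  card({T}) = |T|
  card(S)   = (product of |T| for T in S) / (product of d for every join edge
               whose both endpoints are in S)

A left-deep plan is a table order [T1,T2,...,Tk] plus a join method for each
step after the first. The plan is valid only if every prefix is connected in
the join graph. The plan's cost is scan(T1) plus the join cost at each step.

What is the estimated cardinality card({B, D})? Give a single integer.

1600

Tables in S: B(400), D(40)
Edges inside S: B-D(d=10)
numerator = 400 * 40 = 16000
denominator = 10 = 10
card(S) = 16000 / 10 = 1600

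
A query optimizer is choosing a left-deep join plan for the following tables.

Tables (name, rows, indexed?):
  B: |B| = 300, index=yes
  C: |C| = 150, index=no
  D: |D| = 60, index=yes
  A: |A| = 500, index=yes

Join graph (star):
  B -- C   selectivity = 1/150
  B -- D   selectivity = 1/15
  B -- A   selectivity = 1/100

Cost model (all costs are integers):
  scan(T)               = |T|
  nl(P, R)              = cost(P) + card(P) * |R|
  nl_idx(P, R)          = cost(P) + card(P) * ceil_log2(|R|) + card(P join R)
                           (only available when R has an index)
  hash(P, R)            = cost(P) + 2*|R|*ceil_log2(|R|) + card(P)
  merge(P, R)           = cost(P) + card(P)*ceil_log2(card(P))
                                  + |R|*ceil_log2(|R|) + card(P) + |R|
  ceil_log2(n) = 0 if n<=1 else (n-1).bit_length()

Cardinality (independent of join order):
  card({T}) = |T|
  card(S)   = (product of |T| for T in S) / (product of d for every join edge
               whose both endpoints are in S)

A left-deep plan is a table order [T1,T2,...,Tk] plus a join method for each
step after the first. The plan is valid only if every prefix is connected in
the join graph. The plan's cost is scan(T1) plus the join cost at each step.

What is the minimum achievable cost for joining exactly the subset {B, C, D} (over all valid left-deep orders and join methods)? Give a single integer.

Selinger DP over subsets of {B,C,D}:
  {B}: scan cost=300, card=300
  {C}: scan cost=150, card=150
  {D}: scan cost=60, card=60
  {BC}: card=300; try (B,nl_idx)→1800, (C,hash)→3000, (B,merge)→4500, (C,merge)→4650, (B,hash)→5700, (B,nl)→45150 …(+1); best=1800 via (B,nl_idx)
  {BD}: card=1200; try (D,hash)→1320, (B,nl_idx)→1800, (D,nl_idx)→3300, (B,merge)→3480, (D,merge)→3720, (B,hash)→5520 …(+2); best=1320 via (D,hash)
  {BCD}: card=1200; try (D,hash)→2820, (D,nl_idx)→4800, (C,hash)→4920, (D,merge)→5220, (C,merge)→17070, (D,nl)→19800 …(+1); best=2820 via (D,hash)

2820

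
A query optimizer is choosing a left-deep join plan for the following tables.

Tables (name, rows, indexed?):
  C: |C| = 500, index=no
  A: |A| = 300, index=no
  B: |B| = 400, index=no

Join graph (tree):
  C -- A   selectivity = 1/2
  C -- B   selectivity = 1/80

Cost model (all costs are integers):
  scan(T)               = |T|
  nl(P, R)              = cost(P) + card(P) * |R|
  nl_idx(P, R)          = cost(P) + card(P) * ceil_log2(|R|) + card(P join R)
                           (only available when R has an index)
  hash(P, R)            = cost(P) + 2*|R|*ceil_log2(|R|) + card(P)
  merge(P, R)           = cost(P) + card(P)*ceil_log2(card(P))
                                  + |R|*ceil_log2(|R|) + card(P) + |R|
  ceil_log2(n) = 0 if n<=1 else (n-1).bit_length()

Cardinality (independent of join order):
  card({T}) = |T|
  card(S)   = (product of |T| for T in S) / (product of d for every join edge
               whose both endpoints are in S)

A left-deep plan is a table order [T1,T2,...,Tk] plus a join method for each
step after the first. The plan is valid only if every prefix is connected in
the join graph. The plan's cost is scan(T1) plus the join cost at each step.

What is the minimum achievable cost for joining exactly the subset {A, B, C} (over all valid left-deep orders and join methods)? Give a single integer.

16100

Selinger DP over subsets of {A,B,C}:
  {C}: scan cost=500, card=500
  {A}: scan cost=300, card=300
  {B}: scan cost=400, card=400
  {AC}: card=75000; try (A,hash)→6400, (C,merge)→8300, (A,merge)→8500, (C,hash)→9600, (C,nl)→150300, (A,nl)→150500; best=6400 via (A,hash)
  {BC}: card=2500; try (B,hash)→8200, (C,merge)→9400, (B,merge)→9500, (C,hash)→9800, (C,nl)→200400, (B,nl)→200500; best=8200 via (B,hash)
  {ABC}: card=375000; try (A,hash)→16100, (A,merge)→43700, (B,hash)→88600, (A,nl)→758200, (B,merge)→1360400, (B,nl)→30006400; best=16100 via (A,hash)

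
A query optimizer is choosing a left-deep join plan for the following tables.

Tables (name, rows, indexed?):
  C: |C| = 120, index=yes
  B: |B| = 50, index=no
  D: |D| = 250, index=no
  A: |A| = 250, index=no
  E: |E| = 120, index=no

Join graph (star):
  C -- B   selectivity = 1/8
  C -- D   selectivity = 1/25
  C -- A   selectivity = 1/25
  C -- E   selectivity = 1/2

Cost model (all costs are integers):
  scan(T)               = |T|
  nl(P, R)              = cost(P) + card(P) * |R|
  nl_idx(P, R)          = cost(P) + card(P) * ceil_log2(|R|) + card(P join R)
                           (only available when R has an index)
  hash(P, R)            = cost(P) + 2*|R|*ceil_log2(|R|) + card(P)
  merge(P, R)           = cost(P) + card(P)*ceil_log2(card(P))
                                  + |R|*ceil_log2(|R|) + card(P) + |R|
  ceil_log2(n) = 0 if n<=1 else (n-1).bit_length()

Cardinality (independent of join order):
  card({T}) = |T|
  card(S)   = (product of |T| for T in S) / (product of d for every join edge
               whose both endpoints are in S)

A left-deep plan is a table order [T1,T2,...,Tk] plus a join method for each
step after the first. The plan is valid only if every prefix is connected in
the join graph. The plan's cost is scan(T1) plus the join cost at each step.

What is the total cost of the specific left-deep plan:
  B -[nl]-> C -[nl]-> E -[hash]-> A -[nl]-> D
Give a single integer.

step 1: scan B: cost=50, card=50
step 2: join C via nl
    card(P join C) = 50*120/(8) = 750
    cost = 50 + 50*120 = 6050
step 3: join E via nl
    card(P join E) = 750*120/(2) = 45000
    cost = 6050 + 750*120 = 96050
step 4: join A via hash
    card(P join A) = 45000*250/(25) = 450000
    cost = 96050 + 2*250*8 + 45000 = 145050
step 5: join D via nl
    card(P join D) = 450000*250/(25) = 4500000
    cost = 145050 + 450000*250 = 112645050

112645050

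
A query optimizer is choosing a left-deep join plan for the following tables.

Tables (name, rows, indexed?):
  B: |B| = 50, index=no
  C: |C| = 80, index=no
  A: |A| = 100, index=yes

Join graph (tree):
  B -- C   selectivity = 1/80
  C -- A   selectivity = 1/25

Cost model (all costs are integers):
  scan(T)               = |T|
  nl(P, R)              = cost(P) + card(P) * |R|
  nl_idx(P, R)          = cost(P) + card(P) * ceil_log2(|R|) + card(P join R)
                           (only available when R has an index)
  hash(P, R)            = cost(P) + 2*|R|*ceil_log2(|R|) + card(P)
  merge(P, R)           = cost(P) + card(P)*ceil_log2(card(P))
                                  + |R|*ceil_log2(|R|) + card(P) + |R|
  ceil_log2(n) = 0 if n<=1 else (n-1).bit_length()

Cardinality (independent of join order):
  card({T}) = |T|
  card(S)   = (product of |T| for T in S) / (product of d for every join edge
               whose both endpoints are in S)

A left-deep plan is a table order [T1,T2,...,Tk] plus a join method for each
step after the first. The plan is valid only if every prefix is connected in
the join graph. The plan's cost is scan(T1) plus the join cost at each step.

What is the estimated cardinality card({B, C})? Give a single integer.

Tables in S: B(50), C(80)
Edges inside S: B-C(d=80)
numerator = 50 * 80 = 4000
denominator = 80 = 80
card(S) = 4000 / 80 = 50

50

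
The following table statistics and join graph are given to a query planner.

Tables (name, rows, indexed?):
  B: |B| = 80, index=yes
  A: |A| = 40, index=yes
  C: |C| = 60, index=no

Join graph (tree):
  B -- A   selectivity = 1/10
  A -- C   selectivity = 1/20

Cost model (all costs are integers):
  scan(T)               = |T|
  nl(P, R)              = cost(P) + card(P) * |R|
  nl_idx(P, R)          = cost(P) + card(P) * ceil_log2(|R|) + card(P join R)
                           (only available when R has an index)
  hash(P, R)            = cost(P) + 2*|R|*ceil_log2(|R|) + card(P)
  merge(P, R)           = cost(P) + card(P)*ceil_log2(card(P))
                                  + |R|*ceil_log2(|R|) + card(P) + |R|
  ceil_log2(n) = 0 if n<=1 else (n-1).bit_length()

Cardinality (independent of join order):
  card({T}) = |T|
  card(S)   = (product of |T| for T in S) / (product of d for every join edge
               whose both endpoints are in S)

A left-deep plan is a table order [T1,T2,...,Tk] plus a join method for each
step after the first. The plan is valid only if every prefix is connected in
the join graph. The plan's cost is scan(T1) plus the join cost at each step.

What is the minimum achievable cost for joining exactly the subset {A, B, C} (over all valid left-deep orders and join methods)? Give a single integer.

1680

Selinger DP over subsets of {A,B,C}:
  {B}: scan cost=80, card=80
  {A}: scan cost=40, card=40
  {C}: scan cost=60, card=60
  {AB}: card=320; try (B,nl_idx)→640, (A,hash)→640, (A,nl_idx)→880, (B,merge)→960, (A,merge)→1000, (B,hash)→1200 …(+2); best=640 via (B,nl_idx)
  {AC}: card=120; try (A,nl_idx)→540, (A,hash)→600, (C,merge)→740, (A,merge)→760, (C,hash)→800, (C,nl)→2440 …(+1); best=540 via (A,nl_idx)
  {ABC}: card=960; try (C,hash)→1680, (B,hash)→1780, (B,merge)→2140, (B,nl_idx)→2340, (C,merge)→4260, (B,nl)→10140 …(+1); best=1680 via (C,hash)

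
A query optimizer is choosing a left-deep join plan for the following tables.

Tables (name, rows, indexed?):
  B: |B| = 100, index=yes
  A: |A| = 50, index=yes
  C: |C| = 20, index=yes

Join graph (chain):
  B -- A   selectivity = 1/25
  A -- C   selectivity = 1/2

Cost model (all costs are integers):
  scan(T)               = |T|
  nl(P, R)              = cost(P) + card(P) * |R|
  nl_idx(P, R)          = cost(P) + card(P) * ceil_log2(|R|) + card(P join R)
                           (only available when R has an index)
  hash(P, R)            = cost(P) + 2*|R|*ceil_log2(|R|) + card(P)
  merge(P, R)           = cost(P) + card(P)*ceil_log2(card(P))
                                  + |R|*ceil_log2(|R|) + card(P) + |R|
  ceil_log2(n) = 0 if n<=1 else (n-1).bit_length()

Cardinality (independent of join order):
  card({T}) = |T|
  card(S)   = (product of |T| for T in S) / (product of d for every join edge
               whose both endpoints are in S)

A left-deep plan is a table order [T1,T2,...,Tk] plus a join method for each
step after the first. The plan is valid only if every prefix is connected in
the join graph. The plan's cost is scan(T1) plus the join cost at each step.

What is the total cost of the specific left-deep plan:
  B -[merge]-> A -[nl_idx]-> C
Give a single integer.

step 1: scan B: cost=100, card=100
step 2: join A via merge
    card(P join A) = 100*50/(25) = 200
    cost = 100 + 100*7 + 50*6 + 100 + 50 = 1250
step 3: join C via nl_idx
    card(P join C) = 200*20/(2) = 2000
    cost = 1250 + 200*5 + 2000 = 4250

4250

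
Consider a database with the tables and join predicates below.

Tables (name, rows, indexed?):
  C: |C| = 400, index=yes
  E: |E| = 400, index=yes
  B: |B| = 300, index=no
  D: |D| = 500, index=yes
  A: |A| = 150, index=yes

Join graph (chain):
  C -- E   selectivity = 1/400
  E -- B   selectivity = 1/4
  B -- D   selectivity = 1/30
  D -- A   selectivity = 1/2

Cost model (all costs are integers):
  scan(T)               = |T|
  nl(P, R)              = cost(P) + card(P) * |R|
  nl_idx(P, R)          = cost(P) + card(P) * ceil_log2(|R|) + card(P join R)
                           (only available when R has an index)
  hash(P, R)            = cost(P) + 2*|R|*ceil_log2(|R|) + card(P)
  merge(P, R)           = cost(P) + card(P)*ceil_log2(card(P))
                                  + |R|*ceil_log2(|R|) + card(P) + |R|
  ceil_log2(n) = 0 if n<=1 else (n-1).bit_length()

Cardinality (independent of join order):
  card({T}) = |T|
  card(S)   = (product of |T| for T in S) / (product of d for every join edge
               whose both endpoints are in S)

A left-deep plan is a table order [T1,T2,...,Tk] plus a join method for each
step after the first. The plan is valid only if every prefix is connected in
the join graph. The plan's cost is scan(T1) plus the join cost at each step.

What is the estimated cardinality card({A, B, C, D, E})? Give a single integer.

37500000

Tables in S: A(150), B(300), C(400), D(500), E(400)
Edges inside S: C-E(d=400), E-B(d=4), B-D(d=30), D-A(d=2)
numerator = 150 * 300 * 400 * 500 * 400 = 3600000000000
denominator = 400 * 4 * 30 * 2 = 96000
card(S) = 3600000000000 / 96000 = 37500000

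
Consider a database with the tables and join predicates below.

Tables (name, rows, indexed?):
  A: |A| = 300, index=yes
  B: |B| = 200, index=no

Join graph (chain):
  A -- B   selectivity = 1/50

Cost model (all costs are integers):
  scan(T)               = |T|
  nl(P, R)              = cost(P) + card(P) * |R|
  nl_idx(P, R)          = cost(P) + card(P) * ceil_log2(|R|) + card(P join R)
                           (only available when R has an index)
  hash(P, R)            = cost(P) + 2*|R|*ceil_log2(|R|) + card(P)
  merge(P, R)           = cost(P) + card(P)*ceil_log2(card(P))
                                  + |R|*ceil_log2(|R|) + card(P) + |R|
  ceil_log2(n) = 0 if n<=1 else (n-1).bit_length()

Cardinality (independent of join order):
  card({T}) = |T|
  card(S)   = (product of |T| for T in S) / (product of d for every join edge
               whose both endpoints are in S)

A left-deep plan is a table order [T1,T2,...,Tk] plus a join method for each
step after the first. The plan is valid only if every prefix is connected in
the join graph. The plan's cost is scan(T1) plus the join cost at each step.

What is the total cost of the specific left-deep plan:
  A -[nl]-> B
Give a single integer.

step 1: scan A: cost=300, card=300
step 2: join B via nl
    card(P join B) = 300*200/(50) = 1200
    cost = 300 + 300*200 = 60300

60300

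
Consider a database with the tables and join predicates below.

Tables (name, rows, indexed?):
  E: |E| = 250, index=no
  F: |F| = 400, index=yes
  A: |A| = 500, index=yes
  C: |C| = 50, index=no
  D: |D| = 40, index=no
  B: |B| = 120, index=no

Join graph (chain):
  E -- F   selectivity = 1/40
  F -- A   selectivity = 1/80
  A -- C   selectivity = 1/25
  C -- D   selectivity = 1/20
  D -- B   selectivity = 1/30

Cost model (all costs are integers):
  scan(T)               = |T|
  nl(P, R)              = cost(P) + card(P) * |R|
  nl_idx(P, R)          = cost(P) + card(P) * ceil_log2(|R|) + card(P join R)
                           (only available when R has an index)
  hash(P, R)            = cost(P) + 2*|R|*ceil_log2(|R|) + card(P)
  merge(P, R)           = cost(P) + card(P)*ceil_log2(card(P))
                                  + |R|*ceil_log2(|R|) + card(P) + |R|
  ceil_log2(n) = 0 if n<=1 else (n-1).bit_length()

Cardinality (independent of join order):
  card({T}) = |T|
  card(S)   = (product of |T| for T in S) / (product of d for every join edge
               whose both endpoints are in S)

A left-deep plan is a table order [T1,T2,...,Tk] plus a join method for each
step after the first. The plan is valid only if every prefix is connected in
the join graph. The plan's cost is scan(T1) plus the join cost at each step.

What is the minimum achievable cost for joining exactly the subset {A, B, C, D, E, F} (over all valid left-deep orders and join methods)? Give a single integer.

Selinger DP over subsets of {A,B,C,D,E,F}:
  {E}: scan cost=250, card=250
  {F}: scan cost=400, card=400
  {A}: scan cost=500, card=500
  {C}: scan cost=50, card=50
  {D}: scan cost=40, card=40
  {B}: scan cost=120, card=120
  {EF}: card=2500; try (E,hash)→4800, (F,nl_idx)→5000, (F,merge)→6500, (E,merge)→6650, (F,hash)→7700, (F,nl)→100250 …(+1); best=4800 via (E,hash)
  {AF}: card=2500; try (A,nl_idx)→6500, (F,nl_idx)→7500, (F,hash)→8200, (A,merge)→9400, (F,merge)→9500, (A,hash)→9800 …(+2); best=6500 via (A,nl_idx)
  {AC}: card=1000; try (A,nl_idx)→1500, (C,hash)→1600, (A,merge)→5400, (C,merge)→5850, (A,hash)→9100, (A,nl)→25050 …(+1); best=1500 via (A,nl_idx)
  {CD}: card=100; try (D,hash)→580, (C,merge)→670, (D,merge)→680, (C,hash)→680, (C,nl)→2040, (D,nl)→2050; best=580 via (D,hash)
  {BD}: card=160; try (D,hash)→720, (B,merge)→1280, (D,merge)→1360, (B,hash)→1760, (B,nl)→4840, (D,nl)→4920; best=720 via (D,hash)
  {AEF}: card=15625; try (E,hash)→13000, (A,hash)→16300, (E,merge)→41250, (A,merge)→42300, (A,nl_idx)→42925, (E,nl)→631500 …(+1); best=13000 via (E,hash)
  {ACF}: card=5000; try (C,hash)→9600, (F,hash)→9700, (F,nl_idx)→15500, (F,merge)→16500, (C,merge)→39350, (C,nl)→131500 …(+1); best=9600 via (C,hash)
  {ACD}: card=2000; try (D,hash)→2980, (A,nl_idx)→3480, (A,merge)→6380, (A,hash)→9680, (D,merge)→12780, (D,nl)→41500 …(+1); best=2980 via (D,hash)
  {BCD}: card=400; try (C,hash)→1480, (B,merge)→2340, (B,hash)→2360, (C,merge)→2510, (C,nl)→8720, (B,nl)→12580; best=1480 via (C,hash)
  {ACEF}: card=31250; try (E,hash)→18600, (C,hash)→29225, (E,merge)→81850, (C,merge)→247725, (C,nl)→794250, (E,nl)→1259600; best=18600 via (E,hash)
  {ACDF}: card=10000; try (F,hash)→12180, (D,hash)→15080, (F,merge)→30980, (F,nl_idx)→30980, (D,merge)→79880, (D,nl)→209600 …(+1); best=12180 via (F,hash)
  {ABCD}: card=8000; try (B,hash)→6660, (A,merge)→10480, (A,hash)→10880, (A,nl_idx)→13080, (B,merge)→27940, (A,nl)→201480 …(+1); best=6660 via (B,hash)
  {ACDEF}: card=62500; try (E,hash)→26180, (D,hash)→50330, (E,merge)→164430, (D,merge)→518880, (D,nl)→1268600, (E,nl)→2512180; best=26180 via (E,hash)
  {ABCDF}: card=40000; try (F,hash)→21860, (B,hash)→23860, (F,nl_idx)→118660, (F,merge)→122660, (B,merge)→163140, (B,nl)→1212180 …(+1); best=21860 via (F,hash)
  {ABCDEF}: card=250000; try (E,hash)→65860, (B,hash)→90360, (E,merge)→704110, (B,merge)→1089640, (B,nl)→7526180, (E,nl)→10021860; best=65860 via (E,hash)

65860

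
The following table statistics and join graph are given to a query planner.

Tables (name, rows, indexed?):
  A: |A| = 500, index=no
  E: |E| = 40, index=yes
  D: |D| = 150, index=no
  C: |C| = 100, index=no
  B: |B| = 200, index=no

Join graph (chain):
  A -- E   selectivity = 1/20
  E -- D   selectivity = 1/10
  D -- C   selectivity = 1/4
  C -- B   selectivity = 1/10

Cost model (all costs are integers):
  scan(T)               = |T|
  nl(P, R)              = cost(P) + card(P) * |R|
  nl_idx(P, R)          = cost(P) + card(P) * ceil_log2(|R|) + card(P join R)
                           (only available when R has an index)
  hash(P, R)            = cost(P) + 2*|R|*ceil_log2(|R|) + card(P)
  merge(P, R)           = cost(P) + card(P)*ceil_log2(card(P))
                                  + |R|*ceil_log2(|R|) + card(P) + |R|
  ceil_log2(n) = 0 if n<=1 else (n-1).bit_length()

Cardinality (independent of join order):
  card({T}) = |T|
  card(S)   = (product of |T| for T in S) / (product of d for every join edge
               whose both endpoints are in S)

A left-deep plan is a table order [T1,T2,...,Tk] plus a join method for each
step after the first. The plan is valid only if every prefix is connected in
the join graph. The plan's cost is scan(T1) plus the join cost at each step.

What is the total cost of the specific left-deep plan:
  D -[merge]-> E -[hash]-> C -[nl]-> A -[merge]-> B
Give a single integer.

step 1: scan D: cost=150, card=150
step 2: join E via merge
    card(P join E) = 150*40/(10) = 600
    cost = 150 + 150*8 + 40*6 + 150 + 40 = 1780
step 3: join C via hash
    card(P join C) = 600*100/(4) = 15000
    cost = 1780 + 2*100*7 + 600 = 3780
step 4: join A via nl
    card(P join A) = 15000*500/(20) = 375000
    cost = 3780 + 15000*500 = 7503780
step 5: join B via merge
    card(P join B) = 375000*200/(10) = 7500000
    cost = 7503780 + 375000*19 + 200*8 + 375000 + 200 = 15005580

15005580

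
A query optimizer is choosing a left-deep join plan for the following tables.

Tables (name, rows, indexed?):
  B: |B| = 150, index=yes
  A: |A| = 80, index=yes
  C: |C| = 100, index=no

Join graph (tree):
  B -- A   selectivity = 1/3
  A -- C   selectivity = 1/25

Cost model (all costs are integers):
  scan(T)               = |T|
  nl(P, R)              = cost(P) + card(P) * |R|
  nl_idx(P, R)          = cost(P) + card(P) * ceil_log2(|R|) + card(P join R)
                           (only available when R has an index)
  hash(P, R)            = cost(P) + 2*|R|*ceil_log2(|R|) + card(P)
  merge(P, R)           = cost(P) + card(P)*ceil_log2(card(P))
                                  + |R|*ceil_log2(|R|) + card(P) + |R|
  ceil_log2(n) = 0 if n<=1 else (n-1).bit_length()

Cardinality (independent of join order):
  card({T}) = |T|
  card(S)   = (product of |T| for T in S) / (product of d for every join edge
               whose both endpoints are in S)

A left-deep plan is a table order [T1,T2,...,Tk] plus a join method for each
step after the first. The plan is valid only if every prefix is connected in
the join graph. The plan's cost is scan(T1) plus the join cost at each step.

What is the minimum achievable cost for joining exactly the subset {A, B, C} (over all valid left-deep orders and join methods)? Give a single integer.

Selinger DP over subsets of {A,B,C}:
  {B}: scan cost=150, card=150
  {A}: scan cost=80, card=80
  {C}: scan cost=100, card=100
  {AB}: card=4000; try (A,hash)→1420, (B,merge)→2070, (A,merge)→2140, (B,hash)→2560, (B,nl_idx)→4720, (A,nl_idx)→5200 …(+2); best=1420 via (A,hash)
  {AC}: card=320; try (A,nl_idx)→1120, (A,hash)→1320, (C,merge)→1520, (A,merge)→1540, (C,hash)→1560, (C,nl)→8080 …(+1); best=1120 via (A,nl_idx)
  {ABC}: card=16000; try (B,hash)→3840, (B,merge)→5670, (C,hash)→6820, (B,nl_idx)→19680, (B,nl)→49120, (C,merge)→54220 …(+1); best=3840 via (B,hash)

3840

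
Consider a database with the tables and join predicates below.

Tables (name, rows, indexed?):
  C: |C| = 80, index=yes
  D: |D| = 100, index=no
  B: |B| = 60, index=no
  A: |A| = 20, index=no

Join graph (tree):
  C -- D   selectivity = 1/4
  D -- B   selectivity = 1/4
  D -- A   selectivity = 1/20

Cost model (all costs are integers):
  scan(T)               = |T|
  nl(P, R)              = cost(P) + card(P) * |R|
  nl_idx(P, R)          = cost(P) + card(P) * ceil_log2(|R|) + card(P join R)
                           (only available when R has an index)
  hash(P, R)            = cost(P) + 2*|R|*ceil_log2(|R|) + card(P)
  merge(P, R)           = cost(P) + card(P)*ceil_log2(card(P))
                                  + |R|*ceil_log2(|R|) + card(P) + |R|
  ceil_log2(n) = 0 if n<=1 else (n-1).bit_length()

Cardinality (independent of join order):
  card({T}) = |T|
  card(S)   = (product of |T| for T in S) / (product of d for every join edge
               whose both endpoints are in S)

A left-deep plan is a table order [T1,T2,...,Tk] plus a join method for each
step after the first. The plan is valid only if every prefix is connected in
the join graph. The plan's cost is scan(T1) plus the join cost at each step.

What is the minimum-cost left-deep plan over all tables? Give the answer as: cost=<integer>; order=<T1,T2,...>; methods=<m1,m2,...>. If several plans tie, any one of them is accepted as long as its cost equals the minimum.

Selinger DP (subsets sized 1..n):
  {C}: scan cost=80, card=80
  {D}: scan cost=100, card=100
  {B}: scan cost=60, card=60
  {A}: scan cost=20, card=20
  {CD}: card=2000; try (C,hash)→1320, (D,merge)→1520, (C,merge)→1540, (D,hash)→1560, (C,nl_idx)→2800, (D,nl)→8080 …(+1); best=1320 via (C,hash)
  {BD}: card=1500; try (B,hash)→920, (D,merge)→1280, (B,merge)→1320, (D,hash)→1520, (D,nl)→6060, (B,nl)→6100; best=920 via (B,hash)
  {AD}: card=100; try (A,hash)→400, (D,merge)→940, (A,merge)→1020, (D,hash)→1440, (D,nl)→2020, (A,nl)→2100; best=400 via (A,hash)
  {BCD}: card=30000; try (C,hash)→3540, (B,hash)→4040, (C,merge)→19560, (B,merge)→25740, (C,nl_idx)→41420, (C,nl)→120920 …(+1); best=3540 via (C,hash)
  {ACD}: card=2000; try (C,hash)→1620, (C,merge)→1840, (C,nl_idx)→3100, (A,hash)→3520, (C,nl)→8400, (A,merge)→25440 …(+1); best=1620 via (C,hash)
  {ABD}: card=1500; try (B,hash)→1220, (B,merge)→1620, (A,hash)→2620, (B,nl)→6400, (A,merge)→19040, (A,nl)→30920; best=1220 via (B,hash)
  {ABCD}: card=30000; try (C,hash)→3840, (B,hash)→4340, (C,merge)→19860, (B,merge)→26040, (A,hash)→33740, (C,nl_idx)→41720 …(+4); best=3840 via (C,hash)

cost=3840; order=D,A,B,C; methods=hash,hash,hash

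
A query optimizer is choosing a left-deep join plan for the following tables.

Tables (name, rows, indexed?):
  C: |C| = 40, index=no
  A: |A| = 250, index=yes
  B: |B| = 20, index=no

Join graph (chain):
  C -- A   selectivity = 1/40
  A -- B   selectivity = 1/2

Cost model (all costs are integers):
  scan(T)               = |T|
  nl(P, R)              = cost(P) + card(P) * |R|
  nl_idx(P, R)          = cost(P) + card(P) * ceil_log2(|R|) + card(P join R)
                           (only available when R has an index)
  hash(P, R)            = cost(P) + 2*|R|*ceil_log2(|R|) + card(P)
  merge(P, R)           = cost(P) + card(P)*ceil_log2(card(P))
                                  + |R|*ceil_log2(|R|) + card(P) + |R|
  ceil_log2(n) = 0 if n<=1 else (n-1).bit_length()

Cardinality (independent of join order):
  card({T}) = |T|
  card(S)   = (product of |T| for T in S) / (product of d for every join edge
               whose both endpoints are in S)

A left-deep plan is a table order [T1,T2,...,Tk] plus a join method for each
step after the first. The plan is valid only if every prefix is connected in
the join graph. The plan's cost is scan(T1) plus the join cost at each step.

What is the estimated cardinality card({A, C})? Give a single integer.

250

Tables in S: A(250), C(40)
Edges inside S: C-A(d=40)
numerator = 250 * 40 = 10000
denominator = 40 = 40
card(S) = 10000 / 40 = 250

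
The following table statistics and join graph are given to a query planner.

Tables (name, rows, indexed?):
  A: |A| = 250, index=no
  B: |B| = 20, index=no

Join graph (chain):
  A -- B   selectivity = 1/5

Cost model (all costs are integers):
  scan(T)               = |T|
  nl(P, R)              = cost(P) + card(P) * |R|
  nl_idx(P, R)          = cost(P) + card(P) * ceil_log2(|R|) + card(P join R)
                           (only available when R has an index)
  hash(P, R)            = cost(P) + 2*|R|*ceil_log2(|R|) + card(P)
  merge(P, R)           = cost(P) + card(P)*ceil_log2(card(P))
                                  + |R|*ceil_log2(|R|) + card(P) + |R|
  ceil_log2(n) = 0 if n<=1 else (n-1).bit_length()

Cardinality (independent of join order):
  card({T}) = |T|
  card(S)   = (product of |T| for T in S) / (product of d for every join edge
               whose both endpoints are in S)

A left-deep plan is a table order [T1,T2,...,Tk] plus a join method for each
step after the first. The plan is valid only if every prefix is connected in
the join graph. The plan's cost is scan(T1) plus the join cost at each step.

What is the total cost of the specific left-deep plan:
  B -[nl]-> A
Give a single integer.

5020

step 1: scan B: cost=20, card=20
step 2: join A via nl
    card(P join A) = 20*250/(5) = 1000
    cost = 20 + 20*250 = 5020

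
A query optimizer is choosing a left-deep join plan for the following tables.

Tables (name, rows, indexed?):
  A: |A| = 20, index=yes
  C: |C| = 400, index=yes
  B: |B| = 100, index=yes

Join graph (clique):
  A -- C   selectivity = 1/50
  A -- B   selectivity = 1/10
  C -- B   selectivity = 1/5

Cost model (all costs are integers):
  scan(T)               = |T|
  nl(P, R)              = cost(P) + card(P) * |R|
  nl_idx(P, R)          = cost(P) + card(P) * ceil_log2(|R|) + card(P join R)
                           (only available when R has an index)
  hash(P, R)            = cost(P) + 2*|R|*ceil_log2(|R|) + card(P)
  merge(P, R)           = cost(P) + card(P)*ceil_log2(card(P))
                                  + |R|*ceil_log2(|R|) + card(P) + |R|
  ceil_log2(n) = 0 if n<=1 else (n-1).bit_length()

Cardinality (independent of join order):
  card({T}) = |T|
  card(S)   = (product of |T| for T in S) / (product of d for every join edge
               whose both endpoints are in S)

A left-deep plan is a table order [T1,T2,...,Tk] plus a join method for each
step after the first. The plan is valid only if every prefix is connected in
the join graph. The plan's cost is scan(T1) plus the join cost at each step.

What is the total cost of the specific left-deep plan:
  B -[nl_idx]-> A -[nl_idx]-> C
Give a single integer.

2920

step 1: scan B: cost=100, card=100
step 2: join A via nl_idx
    card(P join A) = 100*20/(10) = 200
    cost = 100 + 100*5 + 200 = 800
step 3: join C via nl_idx
    card(P join C) = 200*400/(50*5) = 320
    cost = 800 + 200*9 + 320 = 2920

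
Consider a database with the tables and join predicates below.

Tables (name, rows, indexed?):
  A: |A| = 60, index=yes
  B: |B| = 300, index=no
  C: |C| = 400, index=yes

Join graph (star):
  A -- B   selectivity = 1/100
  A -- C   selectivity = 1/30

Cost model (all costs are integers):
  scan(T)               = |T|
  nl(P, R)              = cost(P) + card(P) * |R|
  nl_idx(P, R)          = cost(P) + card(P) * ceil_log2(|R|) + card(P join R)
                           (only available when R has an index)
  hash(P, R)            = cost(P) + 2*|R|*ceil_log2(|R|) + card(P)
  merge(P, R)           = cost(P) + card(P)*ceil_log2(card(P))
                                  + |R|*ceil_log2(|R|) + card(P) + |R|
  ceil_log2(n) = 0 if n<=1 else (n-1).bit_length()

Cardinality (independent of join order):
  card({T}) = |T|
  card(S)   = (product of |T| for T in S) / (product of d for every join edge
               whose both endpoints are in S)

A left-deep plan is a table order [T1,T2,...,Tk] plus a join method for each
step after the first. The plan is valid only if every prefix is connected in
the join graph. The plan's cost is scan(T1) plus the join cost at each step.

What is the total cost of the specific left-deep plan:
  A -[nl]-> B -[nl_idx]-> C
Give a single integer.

22080

step 1: scan A: cost=60, card=60
step 2: join B via nl
    card(P join B) = 60*300/(100) = 180
    cost = 60 + 60*300 = 18060
step 3: join C via nl_idx
    card(P join C) = 180*400/(30) = 2400
    cost = 18060 + 180*9 + 2400 = 22080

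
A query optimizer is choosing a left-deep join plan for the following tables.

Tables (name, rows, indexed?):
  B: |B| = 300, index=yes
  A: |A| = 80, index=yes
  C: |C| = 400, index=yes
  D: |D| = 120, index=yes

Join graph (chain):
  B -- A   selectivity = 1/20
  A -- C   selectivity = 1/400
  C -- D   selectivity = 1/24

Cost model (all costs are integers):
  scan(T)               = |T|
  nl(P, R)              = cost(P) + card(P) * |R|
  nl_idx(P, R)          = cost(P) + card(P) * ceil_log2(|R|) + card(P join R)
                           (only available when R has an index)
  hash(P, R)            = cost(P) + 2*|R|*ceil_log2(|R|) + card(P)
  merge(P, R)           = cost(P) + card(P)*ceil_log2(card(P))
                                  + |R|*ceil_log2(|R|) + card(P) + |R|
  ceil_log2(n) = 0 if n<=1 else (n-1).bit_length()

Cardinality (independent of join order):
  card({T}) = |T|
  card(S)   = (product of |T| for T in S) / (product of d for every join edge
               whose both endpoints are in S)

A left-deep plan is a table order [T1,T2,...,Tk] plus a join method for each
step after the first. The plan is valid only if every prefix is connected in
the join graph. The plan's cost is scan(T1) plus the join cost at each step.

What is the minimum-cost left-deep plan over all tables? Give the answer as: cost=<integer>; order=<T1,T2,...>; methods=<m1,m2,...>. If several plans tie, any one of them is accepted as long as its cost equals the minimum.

Selinger DP (subsets sized 1..n):
  {B}: scan cost=300, card=300
  {A}: scan cost=80, card=80
  {C}: scan cost=400, card=400
  {D}: scan cost=120, card=120
  {AB}: card=1200; try (A,hash)→1720, (B,nl_idx)→2000, (A,nl_idx)→3600, (B,merge)→3720, (A,merge)→3940, (B,hash)→5560 …(+2); best=1720 via (A,hash)
  {AC}: card=80; try (C,nl_idx)→880, (A,hash)→1920, (A,nl_idx)→3280, (C,merge)→4720, (A,merge)→5040, (C,hash)→7360 …(+2); best=880 via (C,nl_idx)
  {CD}: card=2000; try (D,hash)→2480, (C,nl_idx)→3200, (C,merge)→5080, (D,nl_idx)→5200, (D,merge)→5360, (C,hash)→7440 …(+2); best=2480 via (D,hash)
  {ABC}: card=1200; try (B,nl_idx)→2800, (B,merge)→4520, (B,hash)→6360, (C,hash)→10120, (C,nl_idx)→13720, (C,merge)→20120 …(+2); best=2800 via (B,nl_idx)
  {ACD}: card=400; try (D,nl_idx)→1840, (D,merge)→2480, (D,hash)→2640, (A,hash)→5600, (D,nl)→10480, (A,nl_idx)→16880 …(+2); best=1840 via (D,nl_idx)
  {ABCD}: card=6000; try (D,hash)→5680, (B,hash)→7640, (B,merge)→8840, (B,nl_idx)→11440, (D,nl_idx)→17200, (D,merge)→18160 …(+2); best=5680 via (D,hash)

cost=5680; order=A,C,B,D; methods=nl_idx,nl_idx,hash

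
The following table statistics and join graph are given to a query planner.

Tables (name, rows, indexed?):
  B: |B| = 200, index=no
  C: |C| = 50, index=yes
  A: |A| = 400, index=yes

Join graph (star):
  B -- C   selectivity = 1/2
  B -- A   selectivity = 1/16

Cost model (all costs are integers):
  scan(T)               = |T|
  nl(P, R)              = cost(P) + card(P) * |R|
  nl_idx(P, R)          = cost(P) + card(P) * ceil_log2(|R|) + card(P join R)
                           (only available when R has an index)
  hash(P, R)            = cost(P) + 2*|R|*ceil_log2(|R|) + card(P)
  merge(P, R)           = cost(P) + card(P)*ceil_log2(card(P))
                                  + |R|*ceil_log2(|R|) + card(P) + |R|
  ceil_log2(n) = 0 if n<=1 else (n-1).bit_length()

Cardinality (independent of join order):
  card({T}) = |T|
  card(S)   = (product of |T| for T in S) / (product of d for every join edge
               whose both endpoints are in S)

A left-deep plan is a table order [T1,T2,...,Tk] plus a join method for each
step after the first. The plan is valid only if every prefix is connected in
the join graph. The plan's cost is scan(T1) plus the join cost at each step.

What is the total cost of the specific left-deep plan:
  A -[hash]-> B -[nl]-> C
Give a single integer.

step 1: scan A: cost=400, card=400
step 2: join B via hash
    card(P join B) = 400*200/(16) = 5000
    cost = 400 + 2*200*8 + 400 = 4000
step 3: join C via nl
    card(P join C) = 5000*50/(2) = 125000
    cost = 4000 + 5000*50 = 254000

254000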